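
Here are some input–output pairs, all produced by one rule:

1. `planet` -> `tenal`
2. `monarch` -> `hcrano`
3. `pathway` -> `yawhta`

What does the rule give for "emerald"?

dlarem

Rule — delete the first character, then reverse the string.
"emerald" → "merald" → "dlarem".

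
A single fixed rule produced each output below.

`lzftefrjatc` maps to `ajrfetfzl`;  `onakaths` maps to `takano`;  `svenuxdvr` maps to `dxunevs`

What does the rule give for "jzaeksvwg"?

In each case the input is transformed by: delete the last 2 characters, then reverse the string.
For "jzaeksvwg", step one produces "jzaeksv"; step two turns that into "vskeazj".

vskeazj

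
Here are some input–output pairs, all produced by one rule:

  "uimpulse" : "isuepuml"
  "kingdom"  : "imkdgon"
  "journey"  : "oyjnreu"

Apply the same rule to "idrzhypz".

What's happening: swap each adjacent pair of characters (1↔2, 3↔4, ...), then take characters alternately from the front and the back (1st, last, 2nd, 2nd-last, ...).
Applying both steps to "idrzhypz": "dizryhzp", then "dpizzhry".
(Check on "journey": → "ojrueny" → "oyjnreu" ✓)

dpizzhry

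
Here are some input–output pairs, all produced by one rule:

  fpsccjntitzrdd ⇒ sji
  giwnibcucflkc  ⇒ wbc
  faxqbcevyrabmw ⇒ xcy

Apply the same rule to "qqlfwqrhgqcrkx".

The pattern: delete the last 3 characters, then keep one character in every 3, starting at position 3 (positions 3rd, 6th, 9th, ...).
Starting from "qqlfwqrhgqcrkx": after the first operation, "qqlfwqrhgqc"; after the second, "lqg".
(Check on "fpsccjntitzrdd": → "fpsccjntitz" → "sji" ✓)

lqg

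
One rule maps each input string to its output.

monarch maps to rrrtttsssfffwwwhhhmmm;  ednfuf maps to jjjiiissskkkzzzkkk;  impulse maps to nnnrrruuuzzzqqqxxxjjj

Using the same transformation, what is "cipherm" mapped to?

hhhnnnuuummmjjjwwwrrr

Looking at the pairs, the operation is to shift every letter 5 places forward in the alphabet (wrapping around), then repeat every character 3 times.
On "cipherm": the first step gives "hnumjwr", and the second then gives "hhhnnnuuummmjjjwwwrrr".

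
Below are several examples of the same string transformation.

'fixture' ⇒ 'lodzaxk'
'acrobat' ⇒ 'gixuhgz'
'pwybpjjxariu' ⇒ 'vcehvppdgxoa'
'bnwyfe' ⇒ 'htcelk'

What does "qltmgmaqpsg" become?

wrzsmsgwvym

Rule — shift every letter 6 places forward in the alphabet (wrapping around).
Doing the same to "qltmgmaqpsg": "wrzsmsgwvym".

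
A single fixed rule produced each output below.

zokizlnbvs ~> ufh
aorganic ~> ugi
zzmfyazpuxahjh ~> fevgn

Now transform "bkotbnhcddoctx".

Each output is the input with this applied: keep one character in every 3, starting at position 2 (positions 2nd, 5th, 8th, ...), then shift every letter 6 places forward in the alphabet (wrapping around).
So "bkotbnhcddoctx" becomes "qhiud".

qhiud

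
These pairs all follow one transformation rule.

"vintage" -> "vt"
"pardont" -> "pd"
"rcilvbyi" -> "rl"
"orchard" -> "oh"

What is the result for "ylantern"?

Each output is the input with this applied: keep one character in every 3, starting at position 1 (positions 1st, 4th, 7th, ...), then delete the last character.
On "ylantern": the first step gives "ynr", and the second then gives "yn".

yn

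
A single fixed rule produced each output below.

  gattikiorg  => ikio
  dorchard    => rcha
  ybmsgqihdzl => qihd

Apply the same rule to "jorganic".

rgan

The transformation: move the last 2 characters to the front (rotate right by 2), then keep only the last 4 characters.
For "jorganic", step one produces "icjorgan"; step two turns that into "rgan".
(Check on "ybmsgqihdzl": → "zlybmsgqihd" → "qihd" ✓)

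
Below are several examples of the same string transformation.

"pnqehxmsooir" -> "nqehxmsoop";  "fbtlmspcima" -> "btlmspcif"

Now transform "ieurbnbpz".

Each output is the input with this applied: delete the last 2 characters, then move the first character to the end.
So "ieurbnbpz" becomes "eurbnbi".

eurbnbi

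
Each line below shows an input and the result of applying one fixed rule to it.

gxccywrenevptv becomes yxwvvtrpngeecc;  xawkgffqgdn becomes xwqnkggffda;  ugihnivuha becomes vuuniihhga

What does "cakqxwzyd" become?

zyxwqkdca

Each output is the input with this applied: sort the characters into reverse alphabetical order.
"cakqxwzyd" → "zyxwqkdca".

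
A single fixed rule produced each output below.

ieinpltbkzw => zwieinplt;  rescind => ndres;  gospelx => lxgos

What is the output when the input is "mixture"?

remix

Each output is the input with this applied: move the last 2 characters to the front (rotate right by 2), then delete the last 2 characters.
For "mixture" the result is "remix".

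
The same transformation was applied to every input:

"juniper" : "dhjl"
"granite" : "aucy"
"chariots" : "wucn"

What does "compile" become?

The transformation: keep every other character starting from the first (positions 1st, 3rd, 5th, ...), then shift every letter 6 places backward in the alphabet (wrapping around).
For "compile", step one produces "cmie"; step two turns that into "wgcy".

wgcy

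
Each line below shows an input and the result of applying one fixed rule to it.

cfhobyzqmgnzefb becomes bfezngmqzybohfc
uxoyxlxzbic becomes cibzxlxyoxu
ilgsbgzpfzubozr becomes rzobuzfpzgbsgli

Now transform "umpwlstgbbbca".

acbbbgtslwpmu

The pattern: reverse the string.
Doing the same to "umpwlstgbbbca": "acbbbgtslwpmu".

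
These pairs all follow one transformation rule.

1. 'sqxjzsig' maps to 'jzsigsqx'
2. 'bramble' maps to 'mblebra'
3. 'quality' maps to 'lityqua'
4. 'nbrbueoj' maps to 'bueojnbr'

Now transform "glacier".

ciergla

Rule — move the first 3 characters to the end (rotate left by 3).
So "glacier" becomes "ciergla".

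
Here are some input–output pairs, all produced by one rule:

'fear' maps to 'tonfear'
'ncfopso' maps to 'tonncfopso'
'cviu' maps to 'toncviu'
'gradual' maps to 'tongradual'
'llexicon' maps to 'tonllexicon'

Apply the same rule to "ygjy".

Looking at the pairs, the operation is to prepend "ton".
"ygjy" → "tonygjy".

tonygjy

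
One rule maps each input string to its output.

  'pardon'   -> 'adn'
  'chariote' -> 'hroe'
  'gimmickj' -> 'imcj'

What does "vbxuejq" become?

buj

In each case the input is transformed by: keep every other character starting from the second (positions 2nd, 4th, 6th, ...).
Applying that to "vbxuejq" gives "buj".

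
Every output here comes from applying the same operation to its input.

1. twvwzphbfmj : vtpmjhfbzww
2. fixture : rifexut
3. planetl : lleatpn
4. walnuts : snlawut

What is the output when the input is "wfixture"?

trifexwu

The rule is to sort the characters into reverse alphabetical order, then move the first 3 characters to the end (rotate left by 3).
Working it through for "wfixture": intermediate "xwutrife", final "trifexwu".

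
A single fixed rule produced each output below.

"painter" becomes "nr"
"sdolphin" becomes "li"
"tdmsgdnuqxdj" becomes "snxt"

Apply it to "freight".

it

The pattern: move the first character to the end, then keep one character in every 3, starting at position 3 (positions 3rd, 6th, 9th, ...).
Working it through for "freight": intermediate "reightf", final "it".
(Check on "sdolphin": → "dolphins" → "li" ✓)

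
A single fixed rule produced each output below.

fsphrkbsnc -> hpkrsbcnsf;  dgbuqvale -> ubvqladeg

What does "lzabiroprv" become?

The rule is to move the first 2 characters to the end (rotate left by 2), then swap each adjacent pair of characters (1↔2, 3↔4, ...).
Starting from "lzabiroprv": after the first operation, "abiroprvlz"; after the second, "baripovrzl".

baripovrzl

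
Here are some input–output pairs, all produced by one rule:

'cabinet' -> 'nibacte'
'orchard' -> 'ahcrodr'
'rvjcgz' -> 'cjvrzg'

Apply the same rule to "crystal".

tsyrcla

Each output is the input with this applied: move the last 2 characters to the front (rotate right by 2), then reverse the string.
Applying both steps to "crystal": "alcryst", then "tsyrcla".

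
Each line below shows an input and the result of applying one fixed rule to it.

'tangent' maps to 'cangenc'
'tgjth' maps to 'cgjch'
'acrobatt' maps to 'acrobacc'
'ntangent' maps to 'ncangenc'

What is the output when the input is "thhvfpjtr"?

The rule is to replace every "t" with "c".
So "thhvfpjtr" becomes "chhvfpjcr".

chhvfpjcr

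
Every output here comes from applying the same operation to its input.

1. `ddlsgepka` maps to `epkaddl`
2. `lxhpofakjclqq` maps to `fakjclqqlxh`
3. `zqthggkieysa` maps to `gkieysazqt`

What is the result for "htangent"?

enthta

The transformation: move the first 3 characters to the end (rotate left by 3), then delete the first 2 characters.
Starting from "htangent": after the first operation, "ngenthta"; after the second, "enthta".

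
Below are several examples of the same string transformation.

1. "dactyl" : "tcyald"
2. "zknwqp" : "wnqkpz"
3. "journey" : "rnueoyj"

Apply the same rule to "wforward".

wraorfdw

Rule — take characters alternately from the front and the back (1st, last, 2nd, 2nd-last, ...), then reverse the string.
For "wforward", step one produces "wdfroarw"; step two turns that into "wraorfdw".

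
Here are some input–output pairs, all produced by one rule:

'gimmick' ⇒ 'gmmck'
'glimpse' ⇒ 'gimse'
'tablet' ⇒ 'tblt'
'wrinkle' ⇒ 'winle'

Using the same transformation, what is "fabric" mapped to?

fbrc

The rule is to double every character, then keep one character in every 3, starting at position 2 (positions 2nd, 5th, 8th, ...).
"fabric" → "ffaabbrriicc" → "fbrc".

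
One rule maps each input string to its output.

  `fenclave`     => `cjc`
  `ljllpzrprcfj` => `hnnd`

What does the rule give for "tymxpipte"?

wnr

The rule is to keep one character in every 3, starting at position 2 (positions 2nd, 5th, 8th, ...), then shift every letter 2 places backward in the alphabet (wrapping around).
On "tymxpipte": the first step gives "ypt", and the second then gives "wnr".
(Check on "fenclave": → "ele" → "cjc" ✓)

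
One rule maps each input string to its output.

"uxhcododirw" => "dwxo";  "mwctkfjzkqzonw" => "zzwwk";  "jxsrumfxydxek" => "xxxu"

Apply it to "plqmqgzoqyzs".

ozlq

Each output is the input with this applied: keep one character in every 3, starting at position 2 (positions 2nd, 5th, 8th, ...), then move the first 2 characters to the end (rotate left by 2).
"plqmqgzoqyzs" → "lqoz" → "ozlq".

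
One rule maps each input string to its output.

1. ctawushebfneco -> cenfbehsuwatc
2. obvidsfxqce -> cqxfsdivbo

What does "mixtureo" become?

Rule — delete the last character, then reverse the string.
Starting from "mixtureo": after the first operation, "mixture"; after the second, "erutxim".

erutxim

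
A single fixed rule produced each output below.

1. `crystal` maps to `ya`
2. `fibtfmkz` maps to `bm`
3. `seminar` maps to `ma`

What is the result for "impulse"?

In each case the input is transformed by: keep one character in every 3, starting at position 3 (positions 3rd, 6th, 9th, ...).
Doing the same to "impulse": "ps".

ps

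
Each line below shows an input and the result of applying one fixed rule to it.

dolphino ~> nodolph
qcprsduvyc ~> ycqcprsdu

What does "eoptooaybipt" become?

The rule is to move the last 2 characters to the front (rotate right by 2), then delete the last character.
Applying both steps to "eoptooaybipt": "pteoptooaybi", then "pteoptooayb".

pteoptooayb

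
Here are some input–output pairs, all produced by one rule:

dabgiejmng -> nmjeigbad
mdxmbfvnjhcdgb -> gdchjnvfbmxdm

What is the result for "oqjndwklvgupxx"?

xpugvlkwdnjqo

Looking at the pairs, the operation is to reverse the string, then delete the first character.
Working it through for "oqjndwklvgupxx": intermediate "xxpugvlkwdnjqo", final "xpugvlkwdnjqo".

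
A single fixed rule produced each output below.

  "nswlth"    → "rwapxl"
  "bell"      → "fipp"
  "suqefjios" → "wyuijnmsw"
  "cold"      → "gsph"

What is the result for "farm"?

jevq

Rule — shift every letter 4 places forward in the alphabet (wrapping around).
Applying that to "farm" gives "jevq".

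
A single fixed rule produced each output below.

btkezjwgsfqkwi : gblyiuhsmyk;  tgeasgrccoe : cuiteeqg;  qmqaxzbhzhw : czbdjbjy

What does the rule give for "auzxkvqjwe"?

Looking at the pairs, the operation is to delete the first 3 characters, then shift every letter 2 places forward in the alphabet (wrapping around).
For "auzxkvqjwe", step one produces "xkvqjwe"; step two turns that into "zmxslyg".

zmxslyg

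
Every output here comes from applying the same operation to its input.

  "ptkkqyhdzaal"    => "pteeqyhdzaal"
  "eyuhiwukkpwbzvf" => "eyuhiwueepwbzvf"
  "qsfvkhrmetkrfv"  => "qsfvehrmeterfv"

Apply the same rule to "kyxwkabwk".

What's happening: replace every "k" with "e".
For "kyxwkabwk" the result is "eyxweabwe".

eyxweabwe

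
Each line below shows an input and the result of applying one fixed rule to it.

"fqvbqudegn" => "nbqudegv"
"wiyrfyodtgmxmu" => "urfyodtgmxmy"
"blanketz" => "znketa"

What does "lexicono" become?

The transformation: delete the first 2 characters, then swap the first and last characters.
Applying both steps to "lexicono": "xicono", then "oiconx".

oiconx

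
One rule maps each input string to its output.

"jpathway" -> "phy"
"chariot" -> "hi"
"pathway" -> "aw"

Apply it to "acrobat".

cb

Looking at the pairs, the operation is to keep one character in every 3, starting at position 2 (positions 2nd, 5th, 8th, ...).
Doing the same to "acrobat": "cb".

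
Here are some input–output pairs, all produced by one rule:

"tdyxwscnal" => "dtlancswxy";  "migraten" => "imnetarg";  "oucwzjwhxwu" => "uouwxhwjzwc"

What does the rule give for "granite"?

What's happening: reverse the string, then move the last 2 characters to the front (rotate right by 2).
Applying both steps to "granite": "etinarg", then "rgetina".

rgetina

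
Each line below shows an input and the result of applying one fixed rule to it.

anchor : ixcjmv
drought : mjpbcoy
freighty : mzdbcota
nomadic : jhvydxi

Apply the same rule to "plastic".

Looking at the pairs, the operation is to shift every letter 5 places backward in the alphabet (wrapping around), then move the first character to the end.
Starting from "plastic": after the first operation, "kgvnodx"; after the second, "gvnodxk".

gvnodxk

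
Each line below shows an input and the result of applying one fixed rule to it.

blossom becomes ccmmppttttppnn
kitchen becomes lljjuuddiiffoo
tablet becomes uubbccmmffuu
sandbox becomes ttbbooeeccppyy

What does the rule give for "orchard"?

ppssddiibbssee

What's happening: double every character, then shift every letter 1 place forward in the alphabet (wrapping around).
Applying both steps to "orchard": "oorrcchhaarrdd", then "ppssddiibbssee".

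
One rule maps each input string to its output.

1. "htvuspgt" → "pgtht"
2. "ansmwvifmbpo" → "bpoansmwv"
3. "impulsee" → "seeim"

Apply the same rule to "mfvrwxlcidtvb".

The rule is to move the last 3 characters to the front (rotate right by 3), then delete the last 3 characters.
On "mfvrwxlcidtvb": the first step gives "tvbmfvrwxlcid", and the second then gives "tvbmfvrwxl".

tvbmfvrwxl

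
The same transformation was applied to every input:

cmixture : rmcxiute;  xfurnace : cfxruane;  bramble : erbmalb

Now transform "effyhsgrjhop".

ofeyfshrghjp

The transformation: swap each adjacent pair of characters (1↔2, 3↔4, ...), then move the last character to the front.
Working it through for "effyhsgrjhop": intermediate "feyfshrghjpo", final "ofeyfshrghjp".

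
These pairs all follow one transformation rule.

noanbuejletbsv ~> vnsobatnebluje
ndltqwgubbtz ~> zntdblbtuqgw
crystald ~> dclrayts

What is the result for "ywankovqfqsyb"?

What's happening: reverse the string, then take characters alternately from the front and the back (1st, last, 2nd, 2nd-last, ...).
Starting from "ywankovqfqsyb": after the first operation, "bysqfqvoknawy"; after the second, "byywsaqnfkqov".

byywsaqnfkqov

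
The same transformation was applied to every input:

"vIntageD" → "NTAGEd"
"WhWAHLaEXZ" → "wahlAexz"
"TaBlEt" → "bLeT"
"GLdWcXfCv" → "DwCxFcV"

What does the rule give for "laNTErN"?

nteRn

In each case the input is transformed by: flip the case of every letter, then delete the first 2 characters.
For "laNTErN", step one produces "LAnteRn"; step two turns that into "nteRn".
(Check on "WhWAHLaEXZ": → "wHwahlAexz" → "wahlAexz" ✓)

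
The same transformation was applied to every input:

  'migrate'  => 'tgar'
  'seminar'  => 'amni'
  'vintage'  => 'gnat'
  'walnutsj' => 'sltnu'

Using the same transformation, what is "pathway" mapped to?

What's happening: take characters alternately from the front and the back (1st, last, 2nd, 2nd-last, ...), then delete the first 3 characters.
Applying both steps to "pathway": "pyaatwh", then "atwh".

atwh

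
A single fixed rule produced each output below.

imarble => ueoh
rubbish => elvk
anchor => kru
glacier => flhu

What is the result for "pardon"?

Each output is the input with this applied: shift every letter 3 places forward in the alphabet (wrapping around), then delete the first 3 characters.
Working it through for "pardon": intermediate "sdugrq", final "grq".
(Check on "imarble": → "lpdueoh" → "ueoh" ✓)

grq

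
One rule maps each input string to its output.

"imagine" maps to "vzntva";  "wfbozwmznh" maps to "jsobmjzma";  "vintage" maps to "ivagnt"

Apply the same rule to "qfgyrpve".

The transformation: shift every letter 13 places forward in the alphabet (wrapping around) — i.e. ROT13, then delete the last character.
So "qfgyrpve" becomes "dstleci".

dstleci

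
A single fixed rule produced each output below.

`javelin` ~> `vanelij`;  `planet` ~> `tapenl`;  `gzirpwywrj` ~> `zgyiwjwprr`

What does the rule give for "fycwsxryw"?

ycyfxrwsw

The pattern: sort the characters into reverse alphabetical order, then take characters alternately from the front and the back (1st, last, 2nd, 2nd-last, ...).
For "fycwsxryw", step one produces "yyxwwsrfc"; step two turns that into "ycyfxrwsw".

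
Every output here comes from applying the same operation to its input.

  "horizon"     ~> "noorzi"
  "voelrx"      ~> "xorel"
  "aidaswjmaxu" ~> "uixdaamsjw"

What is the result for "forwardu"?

Rule — take characters alternately from the front and the back (1st, last, 2nd, 2nd-last, ...), then delete the first character.
Applying both steps to "forwardu": "fuodrrwa", then "uodrrwa".

uodrrwa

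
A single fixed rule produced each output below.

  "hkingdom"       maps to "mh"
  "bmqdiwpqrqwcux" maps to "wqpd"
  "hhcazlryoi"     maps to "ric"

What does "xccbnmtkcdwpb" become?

Rule — sort the characters into reverse alphabetical order, then keep one character in every 3, starting at position 3 (positions 3rd, 6th, 9th, ...).
Starting from "xccbnmtkcdwpb": after the first operation, "xwtpnmkdcccbb"; after the second, "tmcb".

tmcb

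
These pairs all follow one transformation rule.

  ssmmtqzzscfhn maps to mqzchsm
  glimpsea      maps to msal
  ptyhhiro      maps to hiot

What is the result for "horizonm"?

In each case the input is transformed by: move the first 3 characters to the end (rotate left by 3), then keep every other character starting from the first (positions 1st, 3rd, 5th, ...).
Applying both steps to "horizonm": "izonmhor", then "iomo".
(Check on "ptyhhiro": → "hhiropty" → "hiot" ✓)

iomo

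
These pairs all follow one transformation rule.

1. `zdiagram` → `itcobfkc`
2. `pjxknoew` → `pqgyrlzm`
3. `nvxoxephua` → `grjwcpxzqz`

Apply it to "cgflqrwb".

In each case the input is transformed by: shift every letter 2 places forward in the alphabet (wrapping around), then swap the front and back halves of the string.
"cgflqrwb" → "stydeihn".

stydeihn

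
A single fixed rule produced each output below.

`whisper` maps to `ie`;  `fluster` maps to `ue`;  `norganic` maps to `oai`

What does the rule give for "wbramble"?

Looking at the pairs, the operation is to keep only the vowels.
Applying that to "wbramble" gives "ae".

ae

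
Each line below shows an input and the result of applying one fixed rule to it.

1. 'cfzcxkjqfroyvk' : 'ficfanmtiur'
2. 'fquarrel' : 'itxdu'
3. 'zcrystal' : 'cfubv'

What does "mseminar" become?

pvhpl

Rule — shift every letter 3 places forward in the alphabet (wrapping around), then delete the last 3 characters.
On "mseminar": the first step gives "pvhplqdu", and the second then gives "pvhpl".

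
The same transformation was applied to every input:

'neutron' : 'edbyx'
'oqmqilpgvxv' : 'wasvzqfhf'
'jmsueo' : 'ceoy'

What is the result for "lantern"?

Rule — delete the first 2 characters, then shift every letter 10 places forward in the alphabet (wrapping around).
Applying both steps to "lantern": "ntern", then "xdobx".

xdobx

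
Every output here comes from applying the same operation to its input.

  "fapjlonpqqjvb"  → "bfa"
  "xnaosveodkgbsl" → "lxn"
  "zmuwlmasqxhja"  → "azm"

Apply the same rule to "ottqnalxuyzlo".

oot

The rule is to move the last character to the front, then keep only the first 3 characters.
On "ottqnalxuyzlo": the first step gives "oottqnalxuyzl", and the second then gives "oot".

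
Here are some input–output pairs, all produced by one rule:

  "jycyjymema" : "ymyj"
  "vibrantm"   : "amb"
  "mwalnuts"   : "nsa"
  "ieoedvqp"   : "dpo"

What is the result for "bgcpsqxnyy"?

qygs

The pattern: swap the front and back halves of the string, then keep one character in every 3, starting at position 1 (positions 1st, 4th, 7th, ...).
For "bgcpsqxnyy", step one produces "qxnyybgcps"; step two turns that into "qygs".
(Check on "vibrantm": → "antmvibr" → "amb" ✓)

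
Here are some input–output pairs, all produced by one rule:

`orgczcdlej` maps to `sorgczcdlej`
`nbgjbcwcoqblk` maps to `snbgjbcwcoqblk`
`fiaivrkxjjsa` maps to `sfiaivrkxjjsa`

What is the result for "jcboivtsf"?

The pattern: prepend "s".
For "jcboivtsf" the result is "sjcboivtsf".

sjcboivtsf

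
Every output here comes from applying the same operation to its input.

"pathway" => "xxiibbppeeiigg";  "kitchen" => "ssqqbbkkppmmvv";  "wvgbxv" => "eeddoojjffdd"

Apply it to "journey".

rrwwcczzvvmmgg

In each case the input is transformed by: double every character, then shift every letter 8 places forward in the alphabet (wrapping around).
Applying both steps to "journey": "jjoouurrnneeyy", then "rrwwcczzvvmmgg".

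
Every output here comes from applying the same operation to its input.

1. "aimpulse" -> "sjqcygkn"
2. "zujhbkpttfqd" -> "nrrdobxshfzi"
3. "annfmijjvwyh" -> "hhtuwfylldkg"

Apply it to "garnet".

lcreyp

Looking at the pairs, the operation is to shift every letter 2 places backward in the alphabet (wrapping around), then swap the front and back halves of the string.
For "garnet", step one produces "eyplcr"; step two turns that into "lcreyp".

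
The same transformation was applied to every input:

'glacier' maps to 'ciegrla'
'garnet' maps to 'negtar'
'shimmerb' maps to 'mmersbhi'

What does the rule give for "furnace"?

nacfeur

Looking at the pairs, the operation is to swap the first and last characters, then move the first 3 characters to the end (rotate left by 3).
"furnace" → "eurnacf" → "nacfeur".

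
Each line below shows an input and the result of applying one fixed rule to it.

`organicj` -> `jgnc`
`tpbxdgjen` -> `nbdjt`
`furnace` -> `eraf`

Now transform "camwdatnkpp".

What's happening: swap the first and last characters, then keep every other character starting from the first (positions 1st, 3rd, 5th, ...).
Doing the same to "camwdatnkpp": "pmdtkc".
(Check on "tpbxdgjen": → "npbxdgjet" → "nbdjt" ✓)

pmdtkc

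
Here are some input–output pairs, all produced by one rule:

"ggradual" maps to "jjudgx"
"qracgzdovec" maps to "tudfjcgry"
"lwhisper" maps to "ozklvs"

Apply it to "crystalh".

Rule — shift every letter 3 places forward in the alphabet (wrapping around), then delete the last 2 characters.
Applying both steps to "crystalh": "fubvwdok", then "fubvwd".

fubvwd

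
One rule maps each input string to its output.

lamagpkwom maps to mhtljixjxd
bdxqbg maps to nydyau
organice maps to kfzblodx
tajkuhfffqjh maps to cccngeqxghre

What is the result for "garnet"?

Looking at the pairs, the operation is to swap the front and back halves of the string, then shift every letter 3 places backward in the alphabet (wrapping around).
"garnet" → "netgar" → "kbqdxo".

kbqdxo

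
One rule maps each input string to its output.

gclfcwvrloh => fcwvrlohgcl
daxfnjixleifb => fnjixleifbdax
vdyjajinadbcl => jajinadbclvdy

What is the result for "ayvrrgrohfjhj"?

rrgrohfjhjayv

Rule — move the first 3 characters to the end (rotate left by 3).
For "ayvrrgrohfjhj" the result is "rrgrohfjhjayv".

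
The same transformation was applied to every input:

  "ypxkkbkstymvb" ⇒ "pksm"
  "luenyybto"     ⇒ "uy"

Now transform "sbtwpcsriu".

Each output is the input with this applied: delete the last 2 characters, then keep one character in every 3, starting at position 2 (positions 2nd, 5th, 8th, ...).
On "sbtwpcsriu": the first step gives "sbtwpcsr", and the second then gives "bpr".

bpr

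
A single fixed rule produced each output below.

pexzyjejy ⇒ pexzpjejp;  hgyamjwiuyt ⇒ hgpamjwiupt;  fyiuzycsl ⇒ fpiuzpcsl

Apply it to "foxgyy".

foxgpp

The rule is to replace every "y" with "p".
For "foxgyy" the result is "foxgpp".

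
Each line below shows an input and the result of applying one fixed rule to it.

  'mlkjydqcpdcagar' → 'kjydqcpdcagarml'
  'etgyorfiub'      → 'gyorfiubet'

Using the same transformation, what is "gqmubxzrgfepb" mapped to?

In each case the input is transformed by: move the first 2 characters to the end (rotate left by 2).
Doing the same to "gqmubxzrgfepb": "mubxzrgfepbgq".

mubxzrgfepbgq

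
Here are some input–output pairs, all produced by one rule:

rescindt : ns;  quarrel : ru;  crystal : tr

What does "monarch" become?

ro

The pattern: reverse the string, then keep one character in every 3, starting at position 3 (positions 3rd, 6th, 9th, ...).
For "monarch", step one produces "hcranom"; step two turns that into "ro".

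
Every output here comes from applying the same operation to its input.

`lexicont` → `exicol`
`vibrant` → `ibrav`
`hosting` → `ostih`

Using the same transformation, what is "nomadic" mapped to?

Rule — delete the last 2 characters, then move the first character to the end.
"nomadic" → "nomad" → "omadn".

omadn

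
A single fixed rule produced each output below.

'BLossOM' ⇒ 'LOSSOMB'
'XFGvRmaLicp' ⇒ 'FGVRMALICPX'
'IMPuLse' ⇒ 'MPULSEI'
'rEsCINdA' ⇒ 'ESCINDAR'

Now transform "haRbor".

The pattern: move the first character to the end, then convert every letter to uppercase.
Applying that to "haRbor" gives "ARBORH".

ARBORH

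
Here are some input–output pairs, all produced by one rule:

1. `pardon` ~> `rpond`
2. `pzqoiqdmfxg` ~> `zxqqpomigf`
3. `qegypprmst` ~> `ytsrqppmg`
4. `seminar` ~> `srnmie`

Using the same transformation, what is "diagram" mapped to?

rmigda

The rule is to sort the characters into reverse alphabetical order, then delete the last character.
Working it through for "diagram": intermediate "rmigdaa", final "rmigda".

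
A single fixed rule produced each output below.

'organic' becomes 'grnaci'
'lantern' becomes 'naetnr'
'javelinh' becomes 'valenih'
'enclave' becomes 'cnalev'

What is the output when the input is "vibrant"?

The rule is to delete the first character, then swap each adjacent pair of characters (1↔2, 3↔4, ...).
Starting from "vibrant": after the first operation, "ibrant"; after the second, "biartn".

biartn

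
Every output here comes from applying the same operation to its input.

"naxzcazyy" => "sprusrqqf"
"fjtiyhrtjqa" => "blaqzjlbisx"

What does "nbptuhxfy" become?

What's happening: move the first character to the end, then shift every letter 8 places backward in the alphabet (wrapping around).
Applying both steps to "nbptuhxfy": "bptuhxfyn", then "thlmzpxqf".

thlmzpxqf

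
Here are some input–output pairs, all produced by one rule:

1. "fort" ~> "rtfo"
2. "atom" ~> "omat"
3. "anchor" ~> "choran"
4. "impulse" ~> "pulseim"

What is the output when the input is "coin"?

The rule is to move the first 2 characters to the end (rotate left by 2).
On "coin" that produces "inco".

inco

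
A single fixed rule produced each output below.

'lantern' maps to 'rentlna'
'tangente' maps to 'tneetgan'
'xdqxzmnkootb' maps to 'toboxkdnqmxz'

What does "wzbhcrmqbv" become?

bqvmwrzcbh

The pattern: move the last 2 characters to the front (rotate right by 2), then take characters alternately from the front and the back (1st, last, 2nd, 2nd-last, ...).
Working it through for "wzbhcrmqbv": intermediate "bvwzbhcrmq", final "bqvmwrzcbh".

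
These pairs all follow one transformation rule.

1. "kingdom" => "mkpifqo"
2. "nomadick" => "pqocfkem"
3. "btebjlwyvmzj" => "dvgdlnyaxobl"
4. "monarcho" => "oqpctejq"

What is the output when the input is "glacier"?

In each case the input is transformed by: shift every letter 2 places forward in the alphabet (wrapping around).
Applying that to "glacier" gives "incekgt".

incekgt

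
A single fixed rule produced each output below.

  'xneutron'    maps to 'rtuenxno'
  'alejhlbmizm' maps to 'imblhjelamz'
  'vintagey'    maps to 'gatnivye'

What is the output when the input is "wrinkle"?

In each case the input is transformed by: reverse the string, then move the first 2 characters to the end (rotate left by 2).
For "wrinkle", step one produces "elknirw"; step two turns that into "knirwel".

knirwel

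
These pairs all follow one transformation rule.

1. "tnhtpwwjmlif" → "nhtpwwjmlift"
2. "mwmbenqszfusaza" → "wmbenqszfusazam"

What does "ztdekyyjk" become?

The transformation: move the first character to the end.
On "ztdekyyjk" that produces "tdekyyjkz".

tdekyyjkz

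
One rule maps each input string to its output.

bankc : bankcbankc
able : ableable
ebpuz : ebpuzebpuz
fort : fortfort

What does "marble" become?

Looking at the pairs, the operation is to write the whole string twice.
Doing the same to "marble": "marblemarble".

marblemarble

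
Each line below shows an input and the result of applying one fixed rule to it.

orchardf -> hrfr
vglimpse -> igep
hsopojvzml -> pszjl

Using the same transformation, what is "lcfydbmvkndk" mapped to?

ycvbkn

The rule is to keep every other character starting from the second (positions 2nd, 4th, 6th, ...), then swap each adjacent pair of characters (1↔2, 3↔4, ...).
For "lcfydbmvkndk" the result is "ycvbkn".
(Check on "vglimpse": → "gipe" → "igep" ✓)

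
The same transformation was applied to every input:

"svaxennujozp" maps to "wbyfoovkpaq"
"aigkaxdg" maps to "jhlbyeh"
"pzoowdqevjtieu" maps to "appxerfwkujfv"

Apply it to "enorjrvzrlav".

opskswasmbw

Each output is the input with this applied: shift every letter 1 place forward in the alphabet (wrapping around), then delete the first character.
Starting from "enorjrvzrlav": after the first operation, "fopskswasmbw"; after the second, "opskswasmbw".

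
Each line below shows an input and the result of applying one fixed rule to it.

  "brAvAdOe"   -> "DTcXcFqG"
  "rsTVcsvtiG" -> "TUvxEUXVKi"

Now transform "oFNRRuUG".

QhpttWwi

In each case the input is transformed by: shift every letter 2 places forward in the alphabet (wrapping around), then flip the case of every letter.
On "oFNRRuUG": the first step gives "qHPTTwWI", and the second then gives "QhpttWwi".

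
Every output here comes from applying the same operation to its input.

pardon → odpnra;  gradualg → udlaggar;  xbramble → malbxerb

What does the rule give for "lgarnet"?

nrtegla

The transformation: move the first 3 characters to the end (rotate left by 3), then swap each adjacent pair of characters (1↔2, 3↔4, ...).
For "lgarnet", step one produces "rnetlga"; step two turns that into "nrtegla".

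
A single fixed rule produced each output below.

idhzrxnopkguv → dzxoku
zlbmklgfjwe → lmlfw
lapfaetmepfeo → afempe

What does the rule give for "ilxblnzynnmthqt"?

lbnyntq

Each output is the input with this applied: keep every other character starting from the second (positions 2nd, 4th, 6th, ...).
On "ilxblnzynnmthqt" that produces "lbnyntq".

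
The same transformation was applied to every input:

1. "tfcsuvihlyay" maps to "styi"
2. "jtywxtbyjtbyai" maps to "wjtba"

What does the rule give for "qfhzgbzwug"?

The pattern: keep one character in every 3, starting at position 1 (positions 1st, 4th, 7th, ...), then swap each adjacent pair of characters (1↔2, 3↔4, ...).
On "qfhzgbzwug": the first step gives "qzzg", and the second then gives "zqgz".

zqgz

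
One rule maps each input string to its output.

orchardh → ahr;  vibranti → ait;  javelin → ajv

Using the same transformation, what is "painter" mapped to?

ant

The transformation: sort the characters into alphabetical order, then keep one character in every 3, starting at position 1 (positions 1st, 4th, 7th, ...).
Starting from "painter": after the first operation, "aeinprt"; after the second, "ant".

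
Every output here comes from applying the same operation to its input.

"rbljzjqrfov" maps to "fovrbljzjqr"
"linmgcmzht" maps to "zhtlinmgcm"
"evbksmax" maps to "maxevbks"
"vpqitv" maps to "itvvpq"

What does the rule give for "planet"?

netpla

Rule — move the last 3 characters to the front (rotate right by 3).
Doing the same to "planet": "netpla".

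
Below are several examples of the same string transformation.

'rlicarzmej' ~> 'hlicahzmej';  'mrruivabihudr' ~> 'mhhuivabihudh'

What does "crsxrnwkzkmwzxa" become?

What's happening: replace every "r" with "h".
For "crsxrnwkzkmwzxa" the result is "chsxhnwkzkmwzxa".

chsxhnwkzkmwzxa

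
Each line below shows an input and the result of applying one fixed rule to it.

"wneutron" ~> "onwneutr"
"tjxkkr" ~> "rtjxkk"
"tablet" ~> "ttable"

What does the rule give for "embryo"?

The pattern: swap the front and back halves of the string, then move the first 2 characters to the end (rotate left by 2).
Doing the same to "embryo": "oembry".

oembry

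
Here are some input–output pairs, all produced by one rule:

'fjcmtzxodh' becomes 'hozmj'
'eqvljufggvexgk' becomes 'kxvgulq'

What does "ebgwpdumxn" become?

nmdwb

The pattern: reverse the string, then keep every other character starting from the first (positions 1st, 3rd, 5th, ...).
"ebgwpdumxn" → "nxmudpwgbe" → "nmdwb".
(Check on "fjcmtzxodh": → "hdoxztmcjf" → "hozmj" ✓)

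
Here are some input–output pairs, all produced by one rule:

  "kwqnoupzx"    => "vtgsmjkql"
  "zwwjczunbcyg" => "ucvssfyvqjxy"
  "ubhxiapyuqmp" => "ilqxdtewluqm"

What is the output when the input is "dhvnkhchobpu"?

What's happening: move the last 2 characters to the front (rotate right by 2), then shift every letter 4 places backward in the alphabet (wrapping around).
Applying that to "dhvnkhchobpu" gives "lqzdrjgdydkx".

lqzdrjgdydkx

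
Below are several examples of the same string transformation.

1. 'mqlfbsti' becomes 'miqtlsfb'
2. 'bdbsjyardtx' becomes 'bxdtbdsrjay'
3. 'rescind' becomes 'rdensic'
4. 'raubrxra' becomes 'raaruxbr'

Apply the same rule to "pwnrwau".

Rule — take characters alternately from the front and the back (1st, last, 2nd, 2nd-last, ...).
Doing the same to "pwnrwau": "puwanwr".

puwanwr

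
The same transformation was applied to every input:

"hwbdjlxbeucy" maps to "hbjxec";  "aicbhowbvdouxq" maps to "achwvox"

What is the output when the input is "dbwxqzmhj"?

Looking at the pairs, the operation is to keep every other character starting from the first (positions 1st, 3rd, 5th, ...).
Doing the same to "dbwxqzmhj": "dwqmj".

dwqmj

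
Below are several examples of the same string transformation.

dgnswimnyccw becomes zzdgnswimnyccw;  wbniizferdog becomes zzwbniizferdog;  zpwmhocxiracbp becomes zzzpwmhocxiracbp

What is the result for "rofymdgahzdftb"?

The transformation: prepend "zz".
Applying that to "rofymdgahzdftb" gives "zzrofymdgahzdftb".

zzrofymdgahzdftb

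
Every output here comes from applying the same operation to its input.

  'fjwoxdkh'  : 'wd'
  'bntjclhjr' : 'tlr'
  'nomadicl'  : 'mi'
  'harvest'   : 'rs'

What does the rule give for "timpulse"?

ml

Looking at the pairs, the operation is to keep one character in every 3, starting at position 3 (positions 3rd, 6th, 9th, ...).
For "timpulse" the result is "ml".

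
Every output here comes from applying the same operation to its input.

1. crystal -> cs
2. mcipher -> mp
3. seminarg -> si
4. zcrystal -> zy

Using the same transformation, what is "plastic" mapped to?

The rule is to keep one character in every 3, starting at position 1 (positions 1st, 4th, 7th, ...), then delete the last character.
On "plastic": the first step gives "psc", and the second then gives "ps".

ps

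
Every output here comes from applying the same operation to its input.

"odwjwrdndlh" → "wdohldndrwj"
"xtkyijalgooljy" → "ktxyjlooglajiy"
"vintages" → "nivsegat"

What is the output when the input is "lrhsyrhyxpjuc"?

hrlcujpxyhrys

What's happening: reverse the string, then move the last 3 characters to the front (rotate right by 3).
Applying both steps to "lrhsyrhyxpjuc": "cujpxyhryshrl", then "hrlcujpxyhrys".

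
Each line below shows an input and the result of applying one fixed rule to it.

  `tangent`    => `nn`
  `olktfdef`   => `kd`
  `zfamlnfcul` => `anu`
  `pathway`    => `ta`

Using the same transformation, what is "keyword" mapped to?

yr

The transformation: keep one character in every 3, starting at position 3 (positions 3rd, 6th, 9th, ...).
Applying that to "keyword" gives "yr".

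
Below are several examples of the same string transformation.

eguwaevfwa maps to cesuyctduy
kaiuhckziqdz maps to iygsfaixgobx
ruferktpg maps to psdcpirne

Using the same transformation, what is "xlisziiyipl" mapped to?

vjgqxggwgnj

The rule is to shift every letter 2 places backward in the alphabet (wrapping around).
So "xlisziiyipl" becomes "vjgqxggwgnj".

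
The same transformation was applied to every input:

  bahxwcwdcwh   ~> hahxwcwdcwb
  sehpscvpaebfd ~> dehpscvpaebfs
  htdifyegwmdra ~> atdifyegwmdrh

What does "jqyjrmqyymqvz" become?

The rule is to swap the first and last characters.
For "jqyjrmqyymqvz" the result is "zqyjrmqyymqvj".

zqyjrmqyymqvj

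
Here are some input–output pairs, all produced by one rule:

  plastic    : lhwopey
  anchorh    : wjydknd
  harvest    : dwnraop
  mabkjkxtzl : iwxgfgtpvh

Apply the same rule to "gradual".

The transformation: shift every letter 4 places backward in the alphabet (wrapping around).
On "gradual" that produces "cnwzqwh".

cnwzqwh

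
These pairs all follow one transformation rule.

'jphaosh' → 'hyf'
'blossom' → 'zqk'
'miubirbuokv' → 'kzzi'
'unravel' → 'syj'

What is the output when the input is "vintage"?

trc

What's happening: shift every letter 2 places backward in the alphabet (wrapping around), then keep one character in every 3, starting at position 1 (positions 1st, 4th, 7th, ...).
"vintage" → "tglryec" → "trc".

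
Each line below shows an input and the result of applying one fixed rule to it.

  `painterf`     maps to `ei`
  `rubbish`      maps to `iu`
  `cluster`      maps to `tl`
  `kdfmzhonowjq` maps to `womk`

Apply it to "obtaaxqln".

In each case the input is transformed by: reverse the string, then keep one character in every 3, starting at position 3 (positions 3rd, 6th, 9th, ...).
Working it through for "obtaaxqln": intermediate "nlqxaatbo", final "qao".
(Check on "painterf": → "fretniap" → "ei" ✓)

qao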